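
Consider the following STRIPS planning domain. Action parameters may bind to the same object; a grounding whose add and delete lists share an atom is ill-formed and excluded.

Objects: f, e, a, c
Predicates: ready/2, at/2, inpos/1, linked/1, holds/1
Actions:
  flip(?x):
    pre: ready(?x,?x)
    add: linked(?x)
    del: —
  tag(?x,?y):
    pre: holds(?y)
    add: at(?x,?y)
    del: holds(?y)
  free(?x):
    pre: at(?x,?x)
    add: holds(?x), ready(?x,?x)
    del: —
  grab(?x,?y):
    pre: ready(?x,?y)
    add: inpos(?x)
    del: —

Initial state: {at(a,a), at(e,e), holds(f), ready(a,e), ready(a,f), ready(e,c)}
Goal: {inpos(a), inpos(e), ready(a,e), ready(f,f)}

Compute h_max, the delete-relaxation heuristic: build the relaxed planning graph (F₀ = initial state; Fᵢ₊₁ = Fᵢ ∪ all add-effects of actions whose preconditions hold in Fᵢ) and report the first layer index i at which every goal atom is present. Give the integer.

F0 = init (6 atoms)
F1 = F0 ∪ {at(a,f), at(c,f), at(e,f), at(f,f), holds(a), holds(e), inpos(a), inpos(e), ready(a,a), ready(e,e)}  (16 atoms)
F2 = F1 ∪ {at(a,e), at(c,a), at(c,e), at(e,a), at(f,a), at(f,e), linked(a), linked(e), ready(f,f)}  (25 atoms)
goal ⊆ F2  ⇒  h_max = 2

2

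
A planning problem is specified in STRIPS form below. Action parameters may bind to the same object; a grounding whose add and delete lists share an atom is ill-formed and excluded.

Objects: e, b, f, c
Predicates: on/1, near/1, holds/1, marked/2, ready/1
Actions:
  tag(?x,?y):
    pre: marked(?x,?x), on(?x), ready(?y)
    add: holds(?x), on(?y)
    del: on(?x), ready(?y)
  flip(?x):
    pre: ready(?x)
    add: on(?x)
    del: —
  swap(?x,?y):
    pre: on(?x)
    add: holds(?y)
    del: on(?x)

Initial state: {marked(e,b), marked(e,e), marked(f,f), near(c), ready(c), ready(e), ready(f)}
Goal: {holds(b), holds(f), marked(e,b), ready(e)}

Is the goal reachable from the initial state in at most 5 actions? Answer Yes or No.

1. flip(f)  →  {marked(e,b), marked(e,e), marked(f,f), near(c), on(f), ready(c), ready(e), ready(f)}
2. tag(f,c)  →  {holds(f), marked(e,b), marked(e,e), marked(f,f), near(c), on(c), ready(e), ready(f)}
3. swap(c,b)  →  {holds(b), holds(f), marked(e,b), marked(e,e), marked(f,f), near(c), ready(e), ready(f)}
optimal plan length = 3; 3 ≤ 5

Yes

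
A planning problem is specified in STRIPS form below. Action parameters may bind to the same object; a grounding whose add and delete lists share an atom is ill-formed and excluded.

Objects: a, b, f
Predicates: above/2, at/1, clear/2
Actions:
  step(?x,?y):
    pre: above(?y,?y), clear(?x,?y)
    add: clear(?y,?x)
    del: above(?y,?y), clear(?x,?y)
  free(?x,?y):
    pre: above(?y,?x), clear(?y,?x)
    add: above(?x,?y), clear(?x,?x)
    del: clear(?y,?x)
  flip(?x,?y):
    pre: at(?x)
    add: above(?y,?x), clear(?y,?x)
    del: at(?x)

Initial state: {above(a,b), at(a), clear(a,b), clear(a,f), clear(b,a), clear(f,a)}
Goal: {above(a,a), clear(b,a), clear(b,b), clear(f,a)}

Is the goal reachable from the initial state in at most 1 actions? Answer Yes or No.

No

1. free(b,a)  →  {above(a,b), above(b,a), at(a), clear(a,f), clear(b,a), clear(b,b), clear(f,a)}
2. flip(a,a)  →  {above(a,a), above(a,b), above(b,a), clear(a,a), clear(a,f), clear(b,a), clear(b,b), clear(f,a)}
optimal plan length = 2; 2 > 1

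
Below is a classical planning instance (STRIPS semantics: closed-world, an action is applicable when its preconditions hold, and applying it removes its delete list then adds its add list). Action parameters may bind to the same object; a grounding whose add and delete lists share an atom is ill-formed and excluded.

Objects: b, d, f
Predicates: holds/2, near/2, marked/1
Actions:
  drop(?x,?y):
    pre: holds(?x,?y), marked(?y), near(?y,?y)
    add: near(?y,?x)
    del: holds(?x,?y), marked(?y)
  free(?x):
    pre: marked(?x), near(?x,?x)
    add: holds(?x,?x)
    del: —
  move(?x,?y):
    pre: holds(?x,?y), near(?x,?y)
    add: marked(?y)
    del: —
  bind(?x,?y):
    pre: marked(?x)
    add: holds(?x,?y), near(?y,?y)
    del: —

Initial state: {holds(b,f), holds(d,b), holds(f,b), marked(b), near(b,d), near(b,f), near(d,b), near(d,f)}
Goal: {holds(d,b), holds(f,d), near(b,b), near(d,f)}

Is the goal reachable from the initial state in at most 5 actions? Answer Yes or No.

Yes

1. move(b,f)  →  {holds(b,f), holds(d,b), holds(f,b), marked(b), marked(f), near(b,d), near(b,f), near(d,b), near(d,f)}
2. bind(b,b)  →  {holds(b,b), holds(b,f), holds(d,b), holds(f,b), marked(b), marked(f), near(b,b), near(b,d), near(b,f), near(d,b), near(d,f)}
3. bind(f,d)  →  {holds(b,b), holds(b,f), holds(d,b), holds(f,b), holds(f,d), marked(b), marked(f), near(b,b), near(b,d), near(b,f), near(d,b), near(d,d), near(d,f)}
optimal plan length = 3; 3 ≤ 5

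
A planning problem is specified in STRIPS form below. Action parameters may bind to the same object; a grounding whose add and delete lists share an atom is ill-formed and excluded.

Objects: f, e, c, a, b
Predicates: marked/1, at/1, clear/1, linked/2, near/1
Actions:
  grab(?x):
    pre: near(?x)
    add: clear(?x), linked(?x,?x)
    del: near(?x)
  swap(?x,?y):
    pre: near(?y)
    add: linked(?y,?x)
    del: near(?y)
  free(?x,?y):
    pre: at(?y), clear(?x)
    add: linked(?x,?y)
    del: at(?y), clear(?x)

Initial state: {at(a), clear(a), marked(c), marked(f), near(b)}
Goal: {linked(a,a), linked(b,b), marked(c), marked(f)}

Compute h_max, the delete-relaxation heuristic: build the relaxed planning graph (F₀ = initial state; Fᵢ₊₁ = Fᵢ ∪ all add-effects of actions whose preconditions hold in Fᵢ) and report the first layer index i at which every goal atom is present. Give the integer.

F0 = init (5 atoms)
F1 = F0 ∪ {clear(b), linked(a,a), linked(b,a), linked(b,b), linked(b,c), linked(b,e), linked(b,f)}  (12 atoms)
goal ⊆ F1  ⇒  h_max = 1

1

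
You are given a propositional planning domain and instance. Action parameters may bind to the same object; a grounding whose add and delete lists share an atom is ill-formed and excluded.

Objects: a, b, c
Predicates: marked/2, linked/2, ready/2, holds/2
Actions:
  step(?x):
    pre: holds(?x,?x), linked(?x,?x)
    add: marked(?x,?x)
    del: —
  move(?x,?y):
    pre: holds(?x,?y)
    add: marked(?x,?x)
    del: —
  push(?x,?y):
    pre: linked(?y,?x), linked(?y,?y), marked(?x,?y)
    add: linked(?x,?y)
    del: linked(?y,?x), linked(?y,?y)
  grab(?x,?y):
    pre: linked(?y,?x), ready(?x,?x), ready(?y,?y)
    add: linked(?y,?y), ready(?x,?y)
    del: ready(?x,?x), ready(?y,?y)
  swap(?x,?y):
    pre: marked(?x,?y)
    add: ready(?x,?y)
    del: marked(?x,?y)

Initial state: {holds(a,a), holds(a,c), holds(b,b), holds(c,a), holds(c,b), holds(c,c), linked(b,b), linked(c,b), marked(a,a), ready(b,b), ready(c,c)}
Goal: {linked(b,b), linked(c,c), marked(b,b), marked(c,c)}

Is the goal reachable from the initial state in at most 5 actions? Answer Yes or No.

1. step(b)  →  {holds(a,a), holds(a,c), holds(b,b), holds(c,a), holds(c,b), holds(c,c), linked(b,b), linked(c,b), marked(a,a), marked(b,b), ready(b,b), ready(c,c)}
2. move(c,a)  →  {holds(a,a), holds(a,c), holds(b,b), holds(c,a), holds(c,b), holds(c,c), linked(b,b), linked(c,b), marked(a,a), marked(b,b), marked(c,c), ready(b,b), ready(c,c)}
3. grab(b,c)  →  {holds(a,a), holds(a,c), holds(b,b), holds(c,a), holds(c,b), holds(c,c), linked(b,b), linked(c,b), linked(c,c), marked(a,a), marked(b,b), marked(c,c), ready(b,c)}
optimal plan length = 3; 3 ≤ 5

Yes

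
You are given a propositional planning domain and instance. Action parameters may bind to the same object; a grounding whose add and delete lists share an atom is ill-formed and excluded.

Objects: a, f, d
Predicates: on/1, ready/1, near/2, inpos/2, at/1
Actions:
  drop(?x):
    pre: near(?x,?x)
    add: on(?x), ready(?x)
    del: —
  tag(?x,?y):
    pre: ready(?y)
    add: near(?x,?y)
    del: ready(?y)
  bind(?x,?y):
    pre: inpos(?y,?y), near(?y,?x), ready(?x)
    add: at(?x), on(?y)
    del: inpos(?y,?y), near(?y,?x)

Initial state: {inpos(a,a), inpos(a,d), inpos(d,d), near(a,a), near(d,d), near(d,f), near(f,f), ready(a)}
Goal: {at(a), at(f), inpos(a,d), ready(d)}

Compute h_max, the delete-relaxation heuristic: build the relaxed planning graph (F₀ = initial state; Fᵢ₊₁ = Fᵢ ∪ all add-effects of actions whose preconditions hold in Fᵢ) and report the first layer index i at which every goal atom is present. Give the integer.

F0 = init (8 atoms)
F1 = F0 ∪ {at(a), near(d,a), near(f,a), on(a), on(d), on(f), ready(d), ready(f)}  (16 atoms)
F2 = F1 ∪ {at(d), at(f), near(a,d), near(a,f), near(f,d)}  (21 atoms)
goal ⊆ F2  ⇒  h_max = 2

2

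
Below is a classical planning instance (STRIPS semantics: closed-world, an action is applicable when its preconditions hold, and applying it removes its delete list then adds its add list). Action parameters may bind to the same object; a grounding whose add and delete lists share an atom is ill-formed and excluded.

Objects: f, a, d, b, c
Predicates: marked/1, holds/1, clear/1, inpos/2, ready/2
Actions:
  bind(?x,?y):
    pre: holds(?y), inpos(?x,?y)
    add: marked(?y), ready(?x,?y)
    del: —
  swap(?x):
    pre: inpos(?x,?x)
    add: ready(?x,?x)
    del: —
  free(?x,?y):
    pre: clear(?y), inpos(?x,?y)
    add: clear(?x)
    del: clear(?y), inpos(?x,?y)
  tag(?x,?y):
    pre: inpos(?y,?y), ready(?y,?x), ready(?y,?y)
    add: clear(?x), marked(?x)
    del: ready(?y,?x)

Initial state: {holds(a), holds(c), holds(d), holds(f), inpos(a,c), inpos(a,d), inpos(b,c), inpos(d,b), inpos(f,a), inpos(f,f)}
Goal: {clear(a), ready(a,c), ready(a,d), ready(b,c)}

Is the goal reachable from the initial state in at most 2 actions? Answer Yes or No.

No

1. bind(f,f)  →  {holds(a), holds(c), holds(d), holds(f), inpos(a,c), inpos(a,d), inpos(b,c), inpos(d,b), inpos(f,a), inpos(f,f), marked(f), ready(f,f)}
2. bind(f,a)  →  {holds(a), holds(c), holds(d), holds(f), inpos(a,c), inpos(a,d), inpos(b,c), inpos(d,b), inpos(f,a), inpos(f,f), marked(a), marked(f), ready(f,a), ready(f,f)}
3. bind(a,d)  →  {holds(a), holds(c), holds(d), holds(f), inpos(a,c), inpos(a,d), inpos(b,c), inpos(d,b), inpos(f,a), inpos(f,f), marked(a), marked(d), marked(f), ready(a,d), ready(f,a), ready(f,f)}
4. bind(a,c)  →  {holds(a), holds(c), holds(d), holds(f), inpos(a,c), inpos(a,d), inpos(b,c), inpos(d,b), inpos(f,a), inpos(f,f), marked(a), marked(c), marked(d), marked(f), ready(a,c), ready(a,d), ready(f,a), ready(f,f)}
5. bind(b,c)  →  {holds(a), holds(c), holds(d), holds(f), inpos(a,c), inpos(a,d), inpos(b,c), inpos(d,b), inpos(f,a), inpos(f,f), marked(a), marked(c), marked(d), marked(f), ready(a,c), ready(a,d), ready(b,c), ready(f,a), ready(f,f)}
6. tag(a,f)  →  {clear(a), holds(a), holds(c), holds(d), holds(f), inpos(a,c), inpos(a,d), inpos(b,c), inpos(d,b), inpos(f,a), inpos(f,f), marked(a), marked(c), marked(d), marked(f), ready(a,c), ready(a,d), ready(b,c), ready(f,f)}
optimal plan length = 6; 6 > 2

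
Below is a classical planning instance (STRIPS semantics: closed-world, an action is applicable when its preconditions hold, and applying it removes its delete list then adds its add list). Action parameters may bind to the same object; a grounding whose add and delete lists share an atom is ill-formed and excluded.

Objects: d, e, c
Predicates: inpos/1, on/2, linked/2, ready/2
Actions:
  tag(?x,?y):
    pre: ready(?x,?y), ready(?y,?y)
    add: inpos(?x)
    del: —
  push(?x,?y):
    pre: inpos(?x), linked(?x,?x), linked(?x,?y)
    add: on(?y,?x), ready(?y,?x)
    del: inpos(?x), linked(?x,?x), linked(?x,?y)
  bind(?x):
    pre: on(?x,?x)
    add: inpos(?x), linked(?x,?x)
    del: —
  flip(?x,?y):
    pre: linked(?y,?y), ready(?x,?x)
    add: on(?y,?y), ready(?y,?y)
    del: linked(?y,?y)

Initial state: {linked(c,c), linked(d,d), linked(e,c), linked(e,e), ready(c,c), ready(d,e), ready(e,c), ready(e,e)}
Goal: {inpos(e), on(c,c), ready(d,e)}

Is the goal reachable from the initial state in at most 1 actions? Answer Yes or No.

No

1. tag(e,e)  →  {inpos(e), linked(c,c), linked(d,d), linked(e,c), linked(e,e), ready(c,c), ready(d,e), ready(e,c), ready(e,e)}
2. flip(e,c)  →  {inpos(e), linked(d,d), linked(e,c), linked(e,e), on(c,c), ready(c,c), ready(d,e), ready(e,c), ready(e,e)}
optimal plan length = 2; 2 > 1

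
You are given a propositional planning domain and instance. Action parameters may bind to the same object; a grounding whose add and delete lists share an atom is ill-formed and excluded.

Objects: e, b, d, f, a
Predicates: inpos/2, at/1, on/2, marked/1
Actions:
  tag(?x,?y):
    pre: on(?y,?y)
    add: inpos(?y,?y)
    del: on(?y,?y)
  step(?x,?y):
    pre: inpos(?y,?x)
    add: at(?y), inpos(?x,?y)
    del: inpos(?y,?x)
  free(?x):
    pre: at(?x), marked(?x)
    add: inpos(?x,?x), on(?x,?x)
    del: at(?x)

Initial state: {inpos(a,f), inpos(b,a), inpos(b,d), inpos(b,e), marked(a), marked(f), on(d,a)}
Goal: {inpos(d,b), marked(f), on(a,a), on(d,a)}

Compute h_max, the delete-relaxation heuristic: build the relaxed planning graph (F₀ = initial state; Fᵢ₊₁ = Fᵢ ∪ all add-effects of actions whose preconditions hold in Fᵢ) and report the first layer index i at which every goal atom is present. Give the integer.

2

F0 = init (7 atoms)
F1 = F0 ∪ {at(a), at(b), inpos(a,b), inpos(d,b), inpos(e,b), inpos(f,a)}  (13 atoms)
F2 = F1 ∪ {at(d), at(e), at(f), inpos(a,a), on(a,a)}  (18 atoms)
goal ⊆ F2  ⇒  h_max = 2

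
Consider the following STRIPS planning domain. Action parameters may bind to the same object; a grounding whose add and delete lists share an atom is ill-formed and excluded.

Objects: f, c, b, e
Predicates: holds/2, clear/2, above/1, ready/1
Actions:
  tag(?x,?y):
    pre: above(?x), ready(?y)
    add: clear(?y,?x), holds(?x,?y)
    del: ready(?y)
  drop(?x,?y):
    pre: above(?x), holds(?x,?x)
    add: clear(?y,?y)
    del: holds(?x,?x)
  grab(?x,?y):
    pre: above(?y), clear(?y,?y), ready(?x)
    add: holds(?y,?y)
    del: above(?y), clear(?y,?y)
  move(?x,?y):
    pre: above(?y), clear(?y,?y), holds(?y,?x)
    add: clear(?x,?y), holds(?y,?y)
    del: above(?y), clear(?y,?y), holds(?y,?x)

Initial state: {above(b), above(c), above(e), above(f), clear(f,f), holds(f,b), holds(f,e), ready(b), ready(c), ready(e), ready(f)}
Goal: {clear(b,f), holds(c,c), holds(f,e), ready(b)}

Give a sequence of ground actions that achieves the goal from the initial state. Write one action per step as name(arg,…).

tag(c,c); move(b,f)

1. tag(c,c)  →  {above(b), above(c), above(e), above(f), clear(c,c), clear(f,f), holds(c,c), holds(f,b), holds(f,e), ready(b), ready(e), ready(f)}
2. move(b,f)  →  {above(b), above(c), above(e), clear(b,f), clear(c,c), holds(c,c), holds(f,e), holds(f,f), ready(b), ready(e), ready(f)}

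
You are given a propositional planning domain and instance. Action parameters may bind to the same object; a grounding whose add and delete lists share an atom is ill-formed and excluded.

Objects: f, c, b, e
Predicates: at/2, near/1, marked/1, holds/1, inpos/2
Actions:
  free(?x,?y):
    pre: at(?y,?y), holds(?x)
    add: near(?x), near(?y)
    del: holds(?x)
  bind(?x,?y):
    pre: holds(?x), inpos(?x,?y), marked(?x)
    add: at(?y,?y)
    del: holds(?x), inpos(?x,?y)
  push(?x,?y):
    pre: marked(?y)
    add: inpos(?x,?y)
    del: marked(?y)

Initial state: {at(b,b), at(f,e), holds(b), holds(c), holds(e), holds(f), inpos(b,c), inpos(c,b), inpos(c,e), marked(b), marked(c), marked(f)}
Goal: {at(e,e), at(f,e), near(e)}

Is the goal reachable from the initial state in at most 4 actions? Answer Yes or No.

Yes

1. free(e,b)  →  {at(b,b), at(f,e), holds(b), holds(c), holds(f), inpos(b,c), inpos(c,b), inpos(c,e), marked(b), marked(c), marked(f), near(b), near(e)}
2. bind(c,e)  →  {at(b,b), at(e,e), at(f,e), holds(b), holds(f), inpos(b,c), inpos(c,b), marked(b), marked(c), marked(f), near(b), near(e)}
optimal plan length = 2; 2 ≤ 4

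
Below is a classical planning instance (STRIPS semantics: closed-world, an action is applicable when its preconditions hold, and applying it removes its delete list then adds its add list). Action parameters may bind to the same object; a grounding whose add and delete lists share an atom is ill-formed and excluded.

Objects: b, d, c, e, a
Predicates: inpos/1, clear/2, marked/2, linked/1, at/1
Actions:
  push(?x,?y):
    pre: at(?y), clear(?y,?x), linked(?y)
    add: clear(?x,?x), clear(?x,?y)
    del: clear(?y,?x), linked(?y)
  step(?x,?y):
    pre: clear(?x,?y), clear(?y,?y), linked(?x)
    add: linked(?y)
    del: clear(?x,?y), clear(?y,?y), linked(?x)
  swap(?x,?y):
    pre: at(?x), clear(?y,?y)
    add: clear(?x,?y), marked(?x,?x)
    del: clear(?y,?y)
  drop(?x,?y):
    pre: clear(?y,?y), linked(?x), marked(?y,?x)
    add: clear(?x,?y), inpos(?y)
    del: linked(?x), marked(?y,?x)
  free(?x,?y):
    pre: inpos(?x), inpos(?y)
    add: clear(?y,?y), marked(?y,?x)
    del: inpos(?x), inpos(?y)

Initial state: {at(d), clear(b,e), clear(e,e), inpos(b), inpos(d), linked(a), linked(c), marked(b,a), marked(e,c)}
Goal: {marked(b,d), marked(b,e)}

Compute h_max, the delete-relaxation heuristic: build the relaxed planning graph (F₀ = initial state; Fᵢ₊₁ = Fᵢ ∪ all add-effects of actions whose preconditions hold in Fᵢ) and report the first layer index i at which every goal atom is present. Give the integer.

F0 = init (9 atoms)
F1 = F0 ∪ {clear(b,b), clear(c,e), clear(d,d), clear(d,e), inpos(e), marked(b,b), marked(b,d), marked(d,b), marked(d,d)}  (18 atoms)
F2 = F1 ∪ {clear(a,b), clear(d,b), linked(e), marked(b,e), marked(d,e), marked(e,b), marked(e,d), marked(e,e)}  (26 atoms)
goal ⊆ F2  ⇒  h_max = 2

2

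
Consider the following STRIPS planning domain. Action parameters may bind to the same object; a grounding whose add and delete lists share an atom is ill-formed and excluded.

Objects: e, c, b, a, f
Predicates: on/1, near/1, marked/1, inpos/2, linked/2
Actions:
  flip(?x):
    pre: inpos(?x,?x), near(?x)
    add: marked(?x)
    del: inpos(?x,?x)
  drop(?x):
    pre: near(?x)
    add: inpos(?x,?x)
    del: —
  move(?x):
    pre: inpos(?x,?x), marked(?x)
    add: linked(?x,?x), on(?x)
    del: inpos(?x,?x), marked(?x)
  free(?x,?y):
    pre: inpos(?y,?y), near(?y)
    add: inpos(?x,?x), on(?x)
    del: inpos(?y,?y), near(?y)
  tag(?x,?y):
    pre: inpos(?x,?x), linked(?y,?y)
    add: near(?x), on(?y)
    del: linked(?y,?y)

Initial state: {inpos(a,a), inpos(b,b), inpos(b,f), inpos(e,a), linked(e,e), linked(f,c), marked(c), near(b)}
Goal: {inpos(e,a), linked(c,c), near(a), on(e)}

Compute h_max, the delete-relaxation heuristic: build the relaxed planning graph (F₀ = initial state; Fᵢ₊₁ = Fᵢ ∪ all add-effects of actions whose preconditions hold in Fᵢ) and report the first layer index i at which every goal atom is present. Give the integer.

F0 = init (8 atoms)
F1 = F0 ∪ {inpos(c,c), inpos(e,e), inpos(f,f), marked(b), near(a), on(a), on(c), on(e), on(f)}  (17 atoms)
F2 = F1 ∪ {linked(b,b), linked(c,c), marked(a), near(c), near(e), near(f), on(b)}  (24 atoms)
goal ⊆ F2  ⇒  h_max = 2

2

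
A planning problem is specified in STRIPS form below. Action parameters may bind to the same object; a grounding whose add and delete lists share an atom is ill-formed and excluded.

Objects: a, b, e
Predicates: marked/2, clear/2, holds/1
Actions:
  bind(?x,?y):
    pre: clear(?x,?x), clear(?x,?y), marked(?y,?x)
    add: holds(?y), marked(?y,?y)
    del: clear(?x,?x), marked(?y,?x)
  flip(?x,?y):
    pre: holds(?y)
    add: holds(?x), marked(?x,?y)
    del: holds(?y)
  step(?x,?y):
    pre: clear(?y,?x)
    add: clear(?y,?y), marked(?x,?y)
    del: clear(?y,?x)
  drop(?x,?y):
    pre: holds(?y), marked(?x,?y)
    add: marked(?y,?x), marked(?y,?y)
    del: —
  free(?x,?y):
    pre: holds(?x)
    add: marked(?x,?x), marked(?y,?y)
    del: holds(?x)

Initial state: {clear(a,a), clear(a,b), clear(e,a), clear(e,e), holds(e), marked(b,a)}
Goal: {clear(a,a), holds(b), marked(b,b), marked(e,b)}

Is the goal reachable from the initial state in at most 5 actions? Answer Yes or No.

Yes

1. bind(a,b)  →  {clear(a,b), clear(e,a), clear(e,e), holds(b), holds(e), marked(b,b)}
2. flip(e,b)  →  {clear(a,b), clear(e,a), clear(e,e), holds(e), marked(b,b), marked(e,b)}
3. flip(b,e)  →  {clear(a,b), clear(e,a), clear(e,e), holds(b), marked(b,b), marked(b,e), marked(e,b)}
4. step(b,a)  →  {clear(a,a), clear(e,a), clear(e,e), holds(b), marked(b,a), marked(b,b), marked(b,e), marked(e,b)}
optimal plan length = 4; 4 ≤ 5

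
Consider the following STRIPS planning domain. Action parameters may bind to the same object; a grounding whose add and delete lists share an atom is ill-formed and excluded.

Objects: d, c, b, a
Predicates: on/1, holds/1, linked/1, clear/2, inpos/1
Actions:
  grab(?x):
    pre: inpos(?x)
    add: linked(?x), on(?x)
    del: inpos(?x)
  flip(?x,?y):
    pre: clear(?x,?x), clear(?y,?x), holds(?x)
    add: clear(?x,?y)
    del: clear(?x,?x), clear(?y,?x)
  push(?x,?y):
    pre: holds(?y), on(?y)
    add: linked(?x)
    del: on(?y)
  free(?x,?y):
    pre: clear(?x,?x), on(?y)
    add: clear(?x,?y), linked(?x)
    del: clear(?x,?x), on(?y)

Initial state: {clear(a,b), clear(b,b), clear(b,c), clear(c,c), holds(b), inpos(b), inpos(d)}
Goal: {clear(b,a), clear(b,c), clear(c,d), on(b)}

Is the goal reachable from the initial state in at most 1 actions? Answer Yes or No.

1. grab(d)  →  {clear(a,b), clear(b,b), clear(b,c), clear(c,c), holds(b), inpos(b), linked(d), on(d)}
2. grab(b)  →  {clear(a,b), clear(b,b), clear(b,c), clear(c,c), holds(b), linked(b), linked(d), on(b), on(d)}
3. flip(b,a)  →  {clear(b,a), clear(b,c), clear(c,c), holds(b), linked(b), linked(d), on(b), on(d)}
4. free(c,d)  →  {clear(b,a), clear(b,c), clear(c,d), holds(b), linked(b), linked(c), linked(d), on(b)}
optimal plan length = 4; 4 > 1

No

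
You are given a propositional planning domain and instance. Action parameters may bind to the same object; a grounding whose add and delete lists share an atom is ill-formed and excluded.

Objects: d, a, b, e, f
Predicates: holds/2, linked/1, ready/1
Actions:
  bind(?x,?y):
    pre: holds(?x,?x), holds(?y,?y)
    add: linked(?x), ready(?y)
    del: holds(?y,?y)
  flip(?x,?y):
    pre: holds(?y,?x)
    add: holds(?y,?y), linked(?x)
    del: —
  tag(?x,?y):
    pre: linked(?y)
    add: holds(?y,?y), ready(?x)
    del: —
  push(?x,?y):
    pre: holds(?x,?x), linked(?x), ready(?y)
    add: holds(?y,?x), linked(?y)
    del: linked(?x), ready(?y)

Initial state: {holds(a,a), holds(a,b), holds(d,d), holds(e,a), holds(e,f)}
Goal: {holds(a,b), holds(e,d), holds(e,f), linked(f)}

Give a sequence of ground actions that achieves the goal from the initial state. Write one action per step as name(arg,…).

1. flip(f,e)  →  {holds(a,a), holds(a,b), holds(d,d), holds(e,a), holds(e,e), holds(e,f), linked(f)}
2. bind(d,e)  →  {holds(a,a), holds(a,b), holds(d,d), holds(e,a), holds(e,f), linked(d), linked(f), ready(e)}
3. push(d,e)  →  {holds(a,a), holds(a,b), holds(d,d), holds(e,a), holds(e,d), holds(e,f), linked(e), linked(f)}

flip(f,e); bind(d,e); push(d,e)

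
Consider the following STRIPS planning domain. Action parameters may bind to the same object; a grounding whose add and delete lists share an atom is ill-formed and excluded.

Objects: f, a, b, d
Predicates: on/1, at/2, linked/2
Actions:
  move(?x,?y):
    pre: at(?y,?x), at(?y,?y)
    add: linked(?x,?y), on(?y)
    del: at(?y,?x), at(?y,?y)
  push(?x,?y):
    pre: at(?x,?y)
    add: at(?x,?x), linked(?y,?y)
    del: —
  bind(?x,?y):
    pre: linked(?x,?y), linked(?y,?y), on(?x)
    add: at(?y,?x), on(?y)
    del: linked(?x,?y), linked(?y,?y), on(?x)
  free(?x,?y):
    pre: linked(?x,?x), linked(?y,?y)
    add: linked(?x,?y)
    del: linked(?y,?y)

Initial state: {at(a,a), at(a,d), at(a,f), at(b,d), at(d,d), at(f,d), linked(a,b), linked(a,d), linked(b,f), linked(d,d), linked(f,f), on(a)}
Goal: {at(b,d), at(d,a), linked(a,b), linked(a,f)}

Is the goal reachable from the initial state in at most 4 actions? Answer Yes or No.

Yes

1. move(a,a)  →  {at(a,d), at(a,f), at(b,d), at(d,d), at(f,d), linked(a,a), linked(a,b), linked(a,d), linked(b,f), linked(d,d), linked(f,f), on(a)}
2. bind(a,d)  →  {at(a,d), at(a,f), at(b,d), at(d,a), at(d,d), at(f,d), linked(a,a), linked(a,b), linked(b,f), linked(f,f), on(d)}
3. free(a,f)  →  {at(a,d), at(a,f), at(b,d), at(d,a), at(d,d), at(f,d), linked(a,a), linked(a,b), linked(a,f), linked(b,f), on(d)}
optimal plan length = 3; 3 ≤ 4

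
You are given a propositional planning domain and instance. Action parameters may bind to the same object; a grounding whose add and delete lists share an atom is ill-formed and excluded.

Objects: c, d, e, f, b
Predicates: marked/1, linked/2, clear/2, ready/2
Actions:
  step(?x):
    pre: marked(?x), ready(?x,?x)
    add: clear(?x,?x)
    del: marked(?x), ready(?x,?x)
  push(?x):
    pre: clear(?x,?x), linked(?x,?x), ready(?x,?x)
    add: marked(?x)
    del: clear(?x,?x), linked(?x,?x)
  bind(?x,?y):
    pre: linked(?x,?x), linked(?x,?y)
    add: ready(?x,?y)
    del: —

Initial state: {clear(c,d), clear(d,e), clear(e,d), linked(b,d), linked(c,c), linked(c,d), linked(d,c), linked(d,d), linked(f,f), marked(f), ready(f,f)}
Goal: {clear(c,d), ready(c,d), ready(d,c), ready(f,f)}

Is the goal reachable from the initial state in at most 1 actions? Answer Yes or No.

No

1. bind(c,d)  →  {clear(c,d), clear(d,e), clear(e,d), linked(b,d), linked(c,c), linked(c,d), linked(d,c), linked(d,d), linked(f,f), marked(f), ready(c,d), ready(f,f)}
2. bind(d,c)  →  {clear(c,d), clear(d,e), clear(e,d), linked(b,d), linked(c,c), linked(c,d), linked(d,c), linked(d,d), linked(f,f), marked(f), ready(c,d), ready(d,c), ready(f,f)}
optimal plan length = 2; 2 > 1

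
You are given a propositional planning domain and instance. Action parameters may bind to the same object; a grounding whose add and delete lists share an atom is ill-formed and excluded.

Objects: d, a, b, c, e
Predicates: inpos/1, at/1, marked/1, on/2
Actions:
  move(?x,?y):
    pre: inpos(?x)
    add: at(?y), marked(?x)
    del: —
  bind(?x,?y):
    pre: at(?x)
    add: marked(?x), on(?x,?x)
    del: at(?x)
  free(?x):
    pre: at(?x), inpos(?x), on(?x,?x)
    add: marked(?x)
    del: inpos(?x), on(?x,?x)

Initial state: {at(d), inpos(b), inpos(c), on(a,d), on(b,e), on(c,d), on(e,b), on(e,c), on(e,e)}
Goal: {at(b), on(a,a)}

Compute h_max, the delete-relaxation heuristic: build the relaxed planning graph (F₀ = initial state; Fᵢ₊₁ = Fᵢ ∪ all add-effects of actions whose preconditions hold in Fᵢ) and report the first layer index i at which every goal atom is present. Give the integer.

2

F0 = init (9 atoms)
F1 = F0 ∪ {at(a), at(b), at(c), at(e), marked(b), marked(c), marked(d), on(d,d)}  (17 atoms)
F2 = F1 ∪ {marked(a), marked(e), on(a,a), on(b,b), on(c,c)}  (22 atoms)
goal ⊆ F2  ⇒  h_max = 2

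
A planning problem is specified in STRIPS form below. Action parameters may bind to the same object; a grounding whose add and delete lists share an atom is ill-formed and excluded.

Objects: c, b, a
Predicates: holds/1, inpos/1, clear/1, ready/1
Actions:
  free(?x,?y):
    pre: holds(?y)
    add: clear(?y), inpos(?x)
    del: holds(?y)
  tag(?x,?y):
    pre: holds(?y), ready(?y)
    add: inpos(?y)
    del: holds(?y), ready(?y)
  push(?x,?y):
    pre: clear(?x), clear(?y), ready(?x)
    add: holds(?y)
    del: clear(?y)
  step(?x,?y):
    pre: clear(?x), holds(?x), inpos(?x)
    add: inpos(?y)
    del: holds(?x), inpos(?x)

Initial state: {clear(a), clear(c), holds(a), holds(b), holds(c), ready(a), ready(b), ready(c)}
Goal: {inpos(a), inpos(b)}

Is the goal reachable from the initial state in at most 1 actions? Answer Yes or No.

1. free(b,c)  →  {clear(a), clear(c), holds(a), holds(b), inpos(b), ready(a), ready(b), ready(c)}
2. free(a,b)  →  {clear(a), clear(b), clear(c), holds(a), inpos(a), inpos(b), ready(a), ready(b), ready(c)}
optimal plan length = 2; 2 > 1

No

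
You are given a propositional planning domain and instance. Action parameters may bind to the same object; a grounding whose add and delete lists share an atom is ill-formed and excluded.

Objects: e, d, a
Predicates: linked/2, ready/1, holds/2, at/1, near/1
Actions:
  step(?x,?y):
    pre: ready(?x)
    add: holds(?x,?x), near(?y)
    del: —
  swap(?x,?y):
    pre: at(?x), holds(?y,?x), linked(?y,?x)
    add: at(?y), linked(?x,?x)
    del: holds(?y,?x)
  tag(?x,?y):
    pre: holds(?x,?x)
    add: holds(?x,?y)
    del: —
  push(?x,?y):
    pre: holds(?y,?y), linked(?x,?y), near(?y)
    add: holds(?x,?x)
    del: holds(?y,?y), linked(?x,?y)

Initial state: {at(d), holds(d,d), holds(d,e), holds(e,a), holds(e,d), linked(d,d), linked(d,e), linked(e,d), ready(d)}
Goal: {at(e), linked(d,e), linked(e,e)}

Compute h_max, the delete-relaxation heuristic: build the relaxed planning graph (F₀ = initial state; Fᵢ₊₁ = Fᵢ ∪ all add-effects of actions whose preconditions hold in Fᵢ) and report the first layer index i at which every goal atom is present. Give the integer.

F0 = init (9 atoms)
F1 = F0 ∪ {at(e), holds(d,a), near(a), near(d), near(e)}  (14 atoms)
F2 = F1 ∪ {holds(e,e), linked(e,e)}  (16 atoms)
goal ⊆ F2  ⇒  h_max = 2

2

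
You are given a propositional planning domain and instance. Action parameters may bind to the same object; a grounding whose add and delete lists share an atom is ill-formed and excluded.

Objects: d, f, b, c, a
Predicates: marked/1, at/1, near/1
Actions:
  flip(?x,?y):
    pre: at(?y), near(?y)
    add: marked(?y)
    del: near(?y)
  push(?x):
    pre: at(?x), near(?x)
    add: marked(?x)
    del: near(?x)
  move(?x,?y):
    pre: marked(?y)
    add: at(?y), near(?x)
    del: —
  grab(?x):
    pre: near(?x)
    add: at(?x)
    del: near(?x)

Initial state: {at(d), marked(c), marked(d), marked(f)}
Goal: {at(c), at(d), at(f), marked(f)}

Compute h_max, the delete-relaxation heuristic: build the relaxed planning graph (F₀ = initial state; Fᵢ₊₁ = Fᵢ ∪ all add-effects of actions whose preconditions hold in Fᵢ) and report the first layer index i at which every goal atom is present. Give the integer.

F0 = init (4 atoms)
F1 = F0 ∪ {at(c), at(f), near(a), near(b), near(c), near(d), near(f)}  (11 atoms)
goal ⊆ F1  ⇒  h_max = 1

1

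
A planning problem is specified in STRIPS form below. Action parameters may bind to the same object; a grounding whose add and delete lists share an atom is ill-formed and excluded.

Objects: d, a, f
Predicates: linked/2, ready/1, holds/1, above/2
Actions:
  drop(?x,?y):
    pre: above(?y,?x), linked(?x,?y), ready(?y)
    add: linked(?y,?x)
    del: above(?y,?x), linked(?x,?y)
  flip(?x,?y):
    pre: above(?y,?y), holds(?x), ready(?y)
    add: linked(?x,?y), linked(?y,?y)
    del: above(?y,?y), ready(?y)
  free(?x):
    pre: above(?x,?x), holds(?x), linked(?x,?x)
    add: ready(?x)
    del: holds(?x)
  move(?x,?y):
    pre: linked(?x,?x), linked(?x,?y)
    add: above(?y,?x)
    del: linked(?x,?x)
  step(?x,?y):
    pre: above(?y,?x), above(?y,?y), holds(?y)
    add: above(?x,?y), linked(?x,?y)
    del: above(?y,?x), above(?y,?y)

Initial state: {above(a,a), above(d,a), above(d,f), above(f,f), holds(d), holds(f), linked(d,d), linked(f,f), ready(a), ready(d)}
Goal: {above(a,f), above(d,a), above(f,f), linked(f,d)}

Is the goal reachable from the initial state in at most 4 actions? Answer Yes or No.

Yes

1. flip(f,a)  →  {above(d,a), above(d,f), above(f,f), holds(d), holds(f), linked(a,a), linked(d,d), linked(f,a), linked(f,f), ready(d)}
2. move(d,d)  →  {above(d,a), above(d,d), above(d,f), above(f,f), holds(d), holds(f), linked(a,a), linked(f,a), linked(f,f), ready(d)}
3. flip(f,d)  →  {above(d,a), above(d,f), above(f,f), holds(d), holds(f), linked(a,a), linked(d,d), linked(f,a), linked(f,d), linked(f,f)}
4. move(f,a)  →  {above(a,f), above(d,a), above(d,f), above(f,f), holds(d), holds(f), linked(a,a), linked(d,d), linked(f,a), linked(f,d)}
optimal plan length = 4; 4 ≤ 4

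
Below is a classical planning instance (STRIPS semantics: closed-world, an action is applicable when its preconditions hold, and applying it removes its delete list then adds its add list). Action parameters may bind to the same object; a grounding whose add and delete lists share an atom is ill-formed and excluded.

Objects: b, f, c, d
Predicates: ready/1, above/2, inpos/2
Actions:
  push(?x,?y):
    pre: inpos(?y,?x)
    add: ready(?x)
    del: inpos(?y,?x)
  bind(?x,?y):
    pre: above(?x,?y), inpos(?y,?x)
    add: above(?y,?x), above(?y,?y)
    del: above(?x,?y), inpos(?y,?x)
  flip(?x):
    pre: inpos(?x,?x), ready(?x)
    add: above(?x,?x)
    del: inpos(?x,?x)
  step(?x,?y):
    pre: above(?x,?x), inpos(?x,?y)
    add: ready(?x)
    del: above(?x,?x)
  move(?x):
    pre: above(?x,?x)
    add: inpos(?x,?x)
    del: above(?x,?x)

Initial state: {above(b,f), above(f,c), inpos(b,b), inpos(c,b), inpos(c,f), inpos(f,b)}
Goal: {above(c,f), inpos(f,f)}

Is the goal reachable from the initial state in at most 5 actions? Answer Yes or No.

1. bind(b,f)  →  {above(f,b), above(f,c), above(f,f), inpos(b,b), inpos(c,b), inpos(c,f)}
2. bind(f,c)  →  {above(c,c), above(c,f), above(f,b), above(f,f), inpos(b,b), inpos(c,b)}
3. move(f)  →  {above(c,c), above(c,f), above(f,b), inpos(b,b), inpos(c,b), inpos(f,f)}
optimal plan length = 3; 3 ≤ 5

Yes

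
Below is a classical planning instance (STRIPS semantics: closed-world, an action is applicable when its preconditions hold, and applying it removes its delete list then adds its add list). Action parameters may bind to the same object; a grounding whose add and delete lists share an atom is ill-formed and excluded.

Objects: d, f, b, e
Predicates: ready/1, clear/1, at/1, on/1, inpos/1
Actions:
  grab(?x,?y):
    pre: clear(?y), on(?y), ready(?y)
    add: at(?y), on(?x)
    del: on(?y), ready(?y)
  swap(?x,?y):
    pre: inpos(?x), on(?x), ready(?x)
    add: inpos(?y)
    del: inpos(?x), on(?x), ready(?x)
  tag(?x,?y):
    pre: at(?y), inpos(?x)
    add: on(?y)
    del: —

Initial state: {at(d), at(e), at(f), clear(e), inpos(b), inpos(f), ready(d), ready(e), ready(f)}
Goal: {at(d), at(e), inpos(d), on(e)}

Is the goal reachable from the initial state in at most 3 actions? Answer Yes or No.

1. tag(f,f)  →  {at(d), at(e), at(f), clear(e), inpos(b), inpos(f), on(f), ready(d), ready(e), ready(f)}
2. swap(f,d)  →  {at(d), at(e), at(f), clear(e), inpos(b), inpos(d), ready(d), ready(e)}
3. tag(d,e)  →  {at(d), at(e), at(f), clear(e), inpos(b), inpos(d), on(e), ready(d), ready(e)}
optimal plan length = 3; 3 ≤ 3

Yes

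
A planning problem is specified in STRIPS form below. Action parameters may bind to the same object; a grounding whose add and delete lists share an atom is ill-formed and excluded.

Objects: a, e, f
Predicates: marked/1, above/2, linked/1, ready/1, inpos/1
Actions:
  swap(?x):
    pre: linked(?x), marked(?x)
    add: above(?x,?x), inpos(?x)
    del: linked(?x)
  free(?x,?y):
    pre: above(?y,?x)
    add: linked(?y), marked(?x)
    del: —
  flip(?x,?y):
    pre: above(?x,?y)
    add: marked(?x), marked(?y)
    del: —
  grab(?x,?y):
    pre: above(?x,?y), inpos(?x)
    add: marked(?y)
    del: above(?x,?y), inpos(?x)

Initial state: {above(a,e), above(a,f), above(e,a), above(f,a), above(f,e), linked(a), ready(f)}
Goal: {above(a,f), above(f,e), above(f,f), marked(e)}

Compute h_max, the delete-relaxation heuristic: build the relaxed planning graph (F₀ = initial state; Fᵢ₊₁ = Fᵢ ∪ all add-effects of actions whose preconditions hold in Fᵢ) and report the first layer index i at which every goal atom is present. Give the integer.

F0 = init (7 atoms)
F1 = F0 ∪ {linked(e), linked(f), marked(a), marked(e), marked(f)}  (12 atoms)
F2 = F1 ∪ {above(a,a), above(e,e), above(f,f), inpos(a), inpos(e), inpos(f)}  (18 atoms)
goal ⊆ F2  ⇒  h_max = 2

2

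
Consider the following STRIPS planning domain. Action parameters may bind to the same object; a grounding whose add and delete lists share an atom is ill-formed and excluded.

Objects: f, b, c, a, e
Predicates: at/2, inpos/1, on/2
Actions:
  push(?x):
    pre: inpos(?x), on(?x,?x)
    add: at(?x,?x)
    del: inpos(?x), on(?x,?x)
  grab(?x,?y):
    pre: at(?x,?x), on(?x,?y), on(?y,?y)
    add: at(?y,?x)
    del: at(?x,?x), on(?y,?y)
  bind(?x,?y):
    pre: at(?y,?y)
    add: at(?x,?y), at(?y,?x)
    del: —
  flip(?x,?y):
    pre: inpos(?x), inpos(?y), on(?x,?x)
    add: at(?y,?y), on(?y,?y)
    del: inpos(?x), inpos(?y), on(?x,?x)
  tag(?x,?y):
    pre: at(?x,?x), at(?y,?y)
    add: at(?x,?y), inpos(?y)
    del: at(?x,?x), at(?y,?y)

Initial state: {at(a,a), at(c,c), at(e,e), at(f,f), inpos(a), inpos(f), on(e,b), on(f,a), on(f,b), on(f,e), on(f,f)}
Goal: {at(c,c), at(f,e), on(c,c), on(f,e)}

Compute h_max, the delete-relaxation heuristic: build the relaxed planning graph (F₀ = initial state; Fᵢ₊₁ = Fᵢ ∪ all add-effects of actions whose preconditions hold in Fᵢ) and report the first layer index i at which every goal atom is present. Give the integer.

F0 = init (11 atoms)
F1 = F0 ∪ {at(a,b), at(a,c), at(a,e), at(a,f), at(b,a), at(b,c), at(b,e), at(b,f), at(c,a), at(c,b), at(c,e), at(c,f), at(e,a), at(e,b), at(e,c), at(e,f), at(f,a), at(f,b), at(f,c), at(f,e), inpos(c), inpos(e), on(a,a)}  (34 atoms)
F2 = F1 ∪ {on(c,c), on(e,e)}  (36 atoms)
goal ⊆ F2  ⇒  h_max = 2

2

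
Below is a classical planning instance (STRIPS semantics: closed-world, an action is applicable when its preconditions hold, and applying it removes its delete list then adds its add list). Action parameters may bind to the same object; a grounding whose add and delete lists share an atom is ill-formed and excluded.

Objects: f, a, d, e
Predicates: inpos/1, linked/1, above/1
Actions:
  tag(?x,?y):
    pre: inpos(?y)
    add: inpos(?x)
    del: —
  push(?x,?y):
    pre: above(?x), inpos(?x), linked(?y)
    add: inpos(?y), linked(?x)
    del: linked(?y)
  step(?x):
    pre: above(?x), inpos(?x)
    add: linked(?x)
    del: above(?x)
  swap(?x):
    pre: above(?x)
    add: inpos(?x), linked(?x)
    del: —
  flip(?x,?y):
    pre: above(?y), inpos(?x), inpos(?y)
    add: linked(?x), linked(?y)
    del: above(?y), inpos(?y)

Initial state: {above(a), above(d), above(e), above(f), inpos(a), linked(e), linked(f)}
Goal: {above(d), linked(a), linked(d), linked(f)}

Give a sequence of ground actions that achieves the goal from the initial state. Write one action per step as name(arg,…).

tag(d,a); flip(d,a)

1. tag(d,a)  →  {above(a), above(d), above(e), above(f), inpos(a), inpos(d), linked(e), linked(f)}
2. flip(d,a)  →  {above(d), above(e), above(f), inpos(d), linked(a), linked(d), linked(e), linked(f)}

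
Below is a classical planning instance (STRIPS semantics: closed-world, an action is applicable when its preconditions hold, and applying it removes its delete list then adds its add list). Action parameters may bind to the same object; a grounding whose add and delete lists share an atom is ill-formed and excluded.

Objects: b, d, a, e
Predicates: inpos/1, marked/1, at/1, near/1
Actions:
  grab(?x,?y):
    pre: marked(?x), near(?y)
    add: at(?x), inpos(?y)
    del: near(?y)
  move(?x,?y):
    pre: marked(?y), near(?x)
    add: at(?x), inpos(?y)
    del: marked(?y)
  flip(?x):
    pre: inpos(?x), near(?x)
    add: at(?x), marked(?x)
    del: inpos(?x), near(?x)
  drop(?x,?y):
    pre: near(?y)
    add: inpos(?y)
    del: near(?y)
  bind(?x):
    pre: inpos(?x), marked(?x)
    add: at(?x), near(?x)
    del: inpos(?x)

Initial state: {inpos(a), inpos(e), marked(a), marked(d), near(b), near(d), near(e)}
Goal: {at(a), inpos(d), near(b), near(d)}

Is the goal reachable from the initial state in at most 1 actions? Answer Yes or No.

No

1. grab(a,e)  →  {at(a), inpos(a), inpos(e), marked(a), marked(d), near(b), near(d)}
2. move(b,d)  →  {at(a), at(b), inpos(a), inpos(d), inpos(e), marked(a), near(b), near(d)}
optimal plan length = 2; 2 > 1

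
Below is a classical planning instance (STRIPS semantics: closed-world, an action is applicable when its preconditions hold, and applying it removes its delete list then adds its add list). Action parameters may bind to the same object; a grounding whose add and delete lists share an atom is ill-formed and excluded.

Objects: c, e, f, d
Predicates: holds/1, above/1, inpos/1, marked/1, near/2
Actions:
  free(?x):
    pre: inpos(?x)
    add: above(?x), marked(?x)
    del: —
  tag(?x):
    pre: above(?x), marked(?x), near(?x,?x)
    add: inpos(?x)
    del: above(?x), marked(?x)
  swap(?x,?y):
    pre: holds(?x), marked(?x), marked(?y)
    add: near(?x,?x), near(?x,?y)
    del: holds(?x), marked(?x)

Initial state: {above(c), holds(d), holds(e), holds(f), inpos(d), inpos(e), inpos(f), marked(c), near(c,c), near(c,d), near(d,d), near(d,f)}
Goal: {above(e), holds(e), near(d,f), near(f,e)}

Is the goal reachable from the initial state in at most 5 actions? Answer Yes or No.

1. free(e)  →  {above(c), above(e), holds(d), holds(e), holds(f), inpos(d), inpos(e), inpos(f), marked(c), marked(e), near(c,c), near(c,d), near(d,d), near(d,f)}
2. free(f)  →  {above(c), above(e), above(f), holds(d), holds(e), holds(f), inpos(d), inpos(e), inpos(f), marked(c), marked(e), marked(f), near(c,c), near(c,d), near(d,d), near(d,f)}
3. swap(f,e)  →  {above(c), above(e), above(f), holds(d), holds(e), inpos(d), inpos(e), inpos(f), marked(c), marked(e), near(c,c), near(c,d), near(d,d), near(d,f), near(f,e), near(f,f)}
optimal plan length = 3; 3 ≤ 5

Yes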